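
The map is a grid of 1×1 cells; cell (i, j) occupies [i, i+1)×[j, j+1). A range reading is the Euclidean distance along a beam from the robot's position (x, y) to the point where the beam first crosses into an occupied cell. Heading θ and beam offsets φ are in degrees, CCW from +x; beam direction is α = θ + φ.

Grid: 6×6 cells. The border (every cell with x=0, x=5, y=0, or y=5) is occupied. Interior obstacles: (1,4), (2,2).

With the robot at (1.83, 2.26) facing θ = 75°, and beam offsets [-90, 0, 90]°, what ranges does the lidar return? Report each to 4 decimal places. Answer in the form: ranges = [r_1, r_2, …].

beam 1: φ=-90°, α=345°
  direction (0.9659, -0.2588); cell (1,2); t to first gridline: x 0.1760, y 1.0046 (then +1.0353 / +3.8637)
    (2,2) via x @ 0.1760  # hit
  → r_1 = 0.1760
beam 2: φ=0°, α=75°
  direction (0.2588, 0.9659); cell (1,2); t to first gridline: x 0.6568, y 0.7661 (then +3.8637 / +1.0353)
    (2,2) via x @ 0.6568  # hit
  → r_2 = 0.6568
beam 3: φ=90°, α=165°
  direction (-0.9659, 0.2588); cell (1,2); t to first gridline: x 0.8593, y 2.8591 (then +1.0353 / +3.8637)
    (0,2) via x @ 0.8593  # hit
  → r_3 = 0.8593

ranges = [0.1760, 0.6568, 0.8593]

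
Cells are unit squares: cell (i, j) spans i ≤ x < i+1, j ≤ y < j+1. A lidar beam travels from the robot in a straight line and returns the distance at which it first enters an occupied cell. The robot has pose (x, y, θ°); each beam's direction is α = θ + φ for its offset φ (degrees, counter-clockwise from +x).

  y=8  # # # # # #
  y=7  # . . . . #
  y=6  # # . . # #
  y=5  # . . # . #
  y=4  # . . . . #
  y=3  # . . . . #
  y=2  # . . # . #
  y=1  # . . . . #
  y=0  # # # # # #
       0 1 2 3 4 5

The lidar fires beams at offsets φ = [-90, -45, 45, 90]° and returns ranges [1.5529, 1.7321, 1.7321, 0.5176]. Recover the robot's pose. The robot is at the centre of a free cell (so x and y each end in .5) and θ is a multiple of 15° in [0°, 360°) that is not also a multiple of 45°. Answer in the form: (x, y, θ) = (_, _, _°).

(x, y, θ) = (2.5, 2.5, 255°)

Candidates: 24 free-cell centres × 16 headings = 384 poses. Raycast each; keep the one whose scan matches to 4 dp.
  (1.5, 4.5, 75°): beam 1 = 3.6235 ≠ 1.5529 ✗
  (3.5, 1.5, 150°): beam 1 = 0.5774 ≠ 1.5529 ✗
  (2.5, 2.5, 30°): beam 1 = 1.7321 ≠ 1.5529 ✗
  (4.5, 3.5, 30°): beam 1 = 1.0000 ≠ 1.5529 ✗
  …
  (2.5, 2.5, 255°): r_1=1.5529, r_2=1.7321, r_3=1.7321, r_4=0.5176 — all match ✓
Unique over the lattice → pose = (2.5, 2.5, 255°).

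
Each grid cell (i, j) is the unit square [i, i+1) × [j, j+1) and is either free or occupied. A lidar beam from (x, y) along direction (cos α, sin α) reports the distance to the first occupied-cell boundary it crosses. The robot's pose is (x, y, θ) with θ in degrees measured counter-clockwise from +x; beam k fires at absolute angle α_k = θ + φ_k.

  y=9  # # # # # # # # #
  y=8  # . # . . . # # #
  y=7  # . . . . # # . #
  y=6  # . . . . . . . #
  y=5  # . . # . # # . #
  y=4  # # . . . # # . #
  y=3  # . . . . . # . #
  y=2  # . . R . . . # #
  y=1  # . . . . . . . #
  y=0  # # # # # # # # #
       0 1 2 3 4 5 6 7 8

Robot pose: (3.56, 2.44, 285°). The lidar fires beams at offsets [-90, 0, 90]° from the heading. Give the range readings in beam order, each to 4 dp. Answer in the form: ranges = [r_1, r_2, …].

ranges = [2.6503, 1.4908, 2.5261]

beam 1: φ=-90°, α=195°
  cosα=-0.9659 sinα=-0.2588 | (3,2) | tMaxX 0.5798 tMaxY 1.7000 | tΔX 1.0353 tΔY 3.8637
    t=0.5798 [x] (2,2)
    t=1.6150 [x] (1,2)
    t=1.7000 [y] (1,1)
    t=2.6503 [x] (0,1) — stop
  → r_1 = 2.6503
beam 2: φ=0°, α=285°
  cosα=0.2588 sinα=-0.9659 | (3,2) | tMaxX 1.7000 tMaxY 0.4555 | tΔX 3.8637 tΔY 1.0353
    t=0.4555 [y] (3,1)
    t=1.4908 [y] (3,0) — stop
  → r_2 = 1.4908
beam 3: φ=90°, α=15°
  cosα=0.9659 sinα=0.2588 | (3,2) | tMaxX 0.4555 tMaxY 2.1637 | tΔX 1.0353 tΔY 3.8637
    t=0.4555 [x] (4,2)
    t=1.4908 [x] (5,2)
    t=2.1637 [y] (5,3)
    t=2.5261 [x] (6,3) — stop
  → r_3 = 2.5261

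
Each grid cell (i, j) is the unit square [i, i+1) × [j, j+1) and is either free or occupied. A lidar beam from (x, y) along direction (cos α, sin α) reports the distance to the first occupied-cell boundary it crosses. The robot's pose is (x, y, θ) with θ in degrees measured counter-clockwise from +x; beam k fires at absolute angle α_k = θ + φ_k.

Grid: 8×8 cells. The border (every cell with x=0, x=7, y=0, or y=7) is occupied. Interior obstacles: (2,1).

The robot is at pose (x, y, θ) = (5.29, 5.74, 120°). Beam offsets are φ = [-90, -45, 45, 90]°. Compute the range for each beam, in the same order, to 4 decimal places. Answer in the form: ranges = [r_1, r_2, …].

ranges = [1.9745, 1.3044, 4.4413, 4.9537]

beam 1: φ=-90°, α=30°
  direction (0.8660, 0.5000); cell (5,5); t to first gridline: x 0.8198, y 0.5200 (then +1.1547 / +2.0000)
    (5,6) via y @ 0.5200
    (6,6) via x @ 0.8198
    (7,6) via x @ 1.9745  # hit
  → r_1 = 1.9745
beam 2: φ=-45°, α=75°
  direction (0.2588, 0.9659); cell (5,5); t to first gridline: x 2.7432, y 0.2692 (then +3.8637 / +1.0353)
    (5,6) via y @ 0.2692
    (5,7) via y @ 1.3044  # hit
  → r_2 = 1.3044
beam 3: φ=45°, α=165°
  direction (-0.9659, 0.2588); cell (5,5); t to first gridline: x 0.3002, y 1.0046 (then +1.0353 / +3.8637)
    (4,5) via x @ 0.3002
    (4,6) via y @ 1.0046
    (3,6) via x @ 1.3355
    (2,6) via x @ 2.3708
    (1,6) via x @ 3.4061
    (0,6) via x @ 4.4413  # hit
  → r_3 = 4.4413
beam 4: φ=90°, α=210°
  direction (-0.8660, -0.5000); cell (5,5); t to first gridline: x 0.3349, y 1.4800 (then +1.1547 / +2.0000)
    (4,5) via x @ 0.3349
    (4,4) via y @ 1.4800
    (3,4) via x @ 1.4896
    (2,4) via x @ 2.6443
    (2,3) via y @ 3.4800
    (1,3) via x @ 3.7990
    (0,3) via x @ 4.9537  # hit
  → r_4 = 4.9537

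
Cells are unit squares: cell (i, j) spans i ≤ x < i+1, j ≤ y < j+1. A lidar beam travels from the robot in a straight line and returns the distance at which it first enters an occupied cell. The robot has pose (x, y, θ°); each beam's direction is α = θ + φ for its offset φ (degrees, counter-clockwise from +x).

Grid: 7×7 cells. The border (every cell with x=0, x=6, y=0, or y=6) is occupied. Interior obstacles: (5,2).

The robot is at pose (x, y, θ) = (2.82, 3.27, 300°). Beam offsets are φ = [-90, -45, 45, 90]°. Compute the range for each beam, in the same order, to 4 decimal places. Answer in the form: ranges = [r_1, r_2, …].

ranges = [2.1016, 2.3501, 2.2569, 3.6719]

beam 1: φ=-90°, α=210°
  direction (-0.8660, -0.5000); cell (2,3); t to first gridline: x 0.9469, y 0.5400 (then +1.1547 / +2.0000)
    (2,2) via y @ 0.5400
    (1,2) via x @ 0.9469
    (0,2) via x @ 2.1016  # hit
  → r_1 = 2.1016
beam 2: φ=-45°, α=255°
  direction (-0.2588, -0.9659); cell (2,3); t to first gridline: x 3.1682, y 0.2795 (then +3.8637 / +1.0353)
    (2,2) via y @ 0.2795
    (2,1) via y @ 1.3148
    (2,0) via y @ 2.3501  # hit
  → r_2 = 2.3501
beam 3: φ=45°, α=345°
  direction (0.9659, -0.2588); cell (2,3); t to first gridline: x 0.1863, y 1.0432 (then +1.0353 / +3.8637)
    (3,3) via x @ 0.1863
    (3,2) via y @ 1.0432
    (4,2) via x @ 1.2216
    (5,2) via x @ 2.2569  # hit
  → r_3 = 2.2569
beam 4: φ=90°, α=30°
  direction (0.8660, 0.5000); cell (2,3); t to first gridline: x 0.2078, y 1.4600 (then +1.1547 / +2.0000)
    (3,3) via x @ 0.2078
    (4,3) via x @ 1.3625
    (4,4) via y @ 1.4600
    (5,4) via x @ 2.5172
    (5,5) via y @ 3.4600
    (6,5) via x @ 3.6719  # hit
  → r_4 = 3.6719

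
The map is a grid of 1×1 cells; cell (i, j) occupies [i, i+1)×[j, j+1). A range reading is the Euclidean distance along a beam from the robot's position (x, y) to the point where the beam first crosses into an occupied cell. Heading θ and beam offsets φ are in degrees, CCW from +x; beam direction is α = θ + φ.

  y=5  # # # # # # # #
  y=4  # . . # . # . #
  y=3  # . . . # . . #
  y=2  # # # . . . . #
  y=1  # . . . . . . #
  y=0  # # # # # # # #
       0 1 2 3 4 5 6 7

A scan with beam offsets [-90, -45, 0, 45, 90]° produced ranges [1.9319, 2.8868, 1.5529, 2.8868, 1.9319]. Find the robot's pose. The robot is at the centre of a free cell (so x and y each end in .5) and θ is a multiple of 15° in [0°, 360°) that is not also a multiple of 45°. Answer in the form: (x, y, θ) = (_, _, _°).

(x, y, θ) = (4.5, 1.5, 75°)

Candidates: 19 free-cell centres × 16 headings = 304 poses. Raycast each; keep the one whose scan matches to 4 dp.
  (5.5, 2.5, 15°): beam 1 = 1.5529 ≠ 1.9319 ✗
  (2.5, 4.5, 345°): beam 1 = 1.5529 ≠ 1.9319 ✗
  (5.5, 2.5, 195°): beam 1 = 1.5529 ≠ 1.9319 ✗
  (6.5, 2.5, 285°): beam 1 = 5.6940 ≠ 1.9319 ✗
  (3.5, 2.5, 150°): beam 1 = 1.0000 ≠ 1.9319 ✗
  …
  (4.5, 1.5, 75°): r_1=1.9319, r_2=2.8868, r_3=1.5529, r_4=2.8868, r_5=1.9319 — all match ✓
Only this pose fits every beam.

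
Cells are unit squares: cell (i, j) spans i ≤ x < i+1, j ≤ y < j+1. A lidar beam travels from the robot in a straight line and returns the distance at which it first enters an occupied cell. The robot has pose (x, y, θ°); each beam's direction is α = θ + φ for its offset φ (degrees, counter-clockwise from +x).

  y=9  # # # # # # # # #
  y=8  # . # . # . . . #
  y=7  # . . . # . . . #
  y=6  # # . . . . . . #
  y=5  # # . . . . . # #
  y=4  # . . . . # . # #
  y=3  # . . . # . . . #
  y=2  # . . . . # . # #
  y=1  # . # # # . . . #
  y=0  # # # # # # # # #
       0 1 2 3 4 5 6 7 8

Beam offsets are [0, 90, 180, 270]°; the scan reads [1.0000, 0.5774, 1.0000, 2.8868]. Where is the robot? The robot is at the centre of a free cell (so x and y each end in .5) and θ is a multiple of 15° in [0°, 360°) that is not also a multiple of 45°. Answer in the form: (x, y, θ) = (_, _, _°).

(x, y, θ) = (1.5, 2.5, 120°)

Candidates: 42 free-cell centres × 16 headings = 672 poses. Raycast each; keep the one whose scan matches to 4 dp.
  (6.5, 7.5, 285°): beam 1 = 1.9319 ≠ 1.0000 ✗
  (5.5, 3.5, 330°): beam 1 = 1.7321 ≠ 1.0000 ✗
  (2.5, 6.5, 285°): beam 1 = 4.6587 ≠ 1.0000 ✗
  (4.5, 5.5, 105°): beam 1 = 1.5529 ≠ 1.0000 ✗
  …
  (1.5, 2.5, 120°): r_1=1.0000, r_2=0.5774, r_3=1.0000, r_4=2.8868 — all match ✓
Unique over the lattice → pose = (1.5, 2.5, 120°).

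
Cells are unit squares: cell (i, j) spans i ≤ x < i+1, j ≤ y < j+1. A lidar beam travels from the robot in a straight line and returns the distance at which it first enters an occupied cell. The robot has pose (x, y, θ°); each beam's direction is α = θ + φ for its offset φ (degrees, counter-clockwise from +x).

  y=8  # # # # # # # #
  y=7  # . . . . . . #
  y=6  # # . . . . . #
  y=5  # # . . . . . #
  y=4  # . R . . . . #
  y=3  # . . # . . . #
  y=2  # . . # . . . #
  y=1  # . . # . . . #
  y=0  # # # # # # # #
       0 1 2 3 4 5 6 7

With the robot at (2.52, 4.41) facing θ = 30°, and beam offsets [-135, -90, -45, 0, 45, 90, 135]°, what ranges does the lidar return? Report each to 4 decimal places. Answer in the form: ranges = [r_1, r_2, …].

ranges = [3.5303, 0.9600, 4.6380, 5.1731, 3.7166, 1.0400, 1.5736]

beam 1: φ=-135°, α=255°
  dir = (cos 255°, sin 255°) = (-0.2588, -0.9659); from cell (2,4)
  next x-line at t=2.0091, next y-line at t=0.4245; Δt_x=3.8637, Δt_y=1.0353
    y: enter (2,3) at t=0.4245
    y: enter (2,2) at t=1.4597
    x: enter (1,2) at t=2.0091
    y: enter (1,1) at t=2.4950
    y: enter (1,0) at t=3.5303 ← occupied
  → r_1 = 3.5303
beam 2: φ=-90°, α=300°
  dir = (cos 300°, sin 300°) = (0.5000, -0.8660); from cell (2,4)
  next x-line at t=0.9600, next y-line at t=0.4734; Δt_x=2.0000, Δt_y=1.1547
    y: enter (2,3) at t=0.4734
    x: enter (3,3) at t=0.9600 ← occupied
  → r_2 = 0.9600
beam 3: φ=-45°, α=345°
  dir = (cos 345°, sin 345°) = (0.9659, -0.2588); from cell (2,4)
  next x-line at t=0.4969, next y-line at t=1.5841; Δt_x=1.0353, Δt_y=3.8637
    x: enter (3,4) at t=0.4969
    x: enter (4,4) at t=1.5322
    y: enter (4,3) at t=1.5841
    x: enter (5,3) at t=2.5675
    x: enter (6,3) at t=3.6028
    x: enter (7,3) at t=4.6380 ← occupied
  → r_3 = 4.6380
beam 4: φ=0°, α=30°
  dir = (cos 30°, sin 30°) = (0.8660, 0.5000); from cell (2,4)
  next x-line at t=0.5543, next y-line at t=1.1800; Δt_x=1.1547, Δt_y=2.0000
    x: enter (3,4) at t=0.5543
    y: enter (3,5) at t=1.1800
    x: enter (4,5) at t=1.7090
    x: enter (5,5) at t=2.8637
    y: enter (5,6) at t=3.1800
    x: enter (6,6) at t=4.0184
    x: enter (7,6) at t=5.1731 ← occupied
  → r_4 = 5.1731
beam 5: φ=45°, α=75°
  dir = (cos 75°, sin 75°) = (0.2588, 0.9659); from cell (2,4)
  next x-line at t=1.8546, next y-line at t=0.6108; Δt_x=3.8637, Δt_y=1.0353
    y: enter (2,5) at t=0.6108
    y: enter (2,6) at t=1.6461
    x: enter (3,6) at t=1.8546
    y: enter (3,7) at t=2.6814
    y: enter (3,8) at t=3.7166 ← occupied
  → r_5 = 3.7166
beam 6: φ=90°, α=120°
  dir = (cos 120°, sin 120°) = (-0.5000, 0.8660); from cell (2,4)
  next x-line at t=1.0400, next y-line at t=0.6813; Δt_x=2.0000, Δt_y=1.1547
    y: enter (2,5) at t=0.6813
    x: enter (1,5) at t=1.0400 ← occupied
  → r_6 = 1.0400
beam 7: φ=135°, α=165°
  dir = (cos 165°, sin 165°) = (-0.9659, 0.2588); from cell (2,4)
  next x-line at t=0.5383, next y-line at t=2.2796; Δt_x=1.0353, Δt_y=3.8637
    x: enter (1,4) at t=0.5383
    x: enter (0,4) at t=1.5736 ← occupied
  → r_7 = 1.5736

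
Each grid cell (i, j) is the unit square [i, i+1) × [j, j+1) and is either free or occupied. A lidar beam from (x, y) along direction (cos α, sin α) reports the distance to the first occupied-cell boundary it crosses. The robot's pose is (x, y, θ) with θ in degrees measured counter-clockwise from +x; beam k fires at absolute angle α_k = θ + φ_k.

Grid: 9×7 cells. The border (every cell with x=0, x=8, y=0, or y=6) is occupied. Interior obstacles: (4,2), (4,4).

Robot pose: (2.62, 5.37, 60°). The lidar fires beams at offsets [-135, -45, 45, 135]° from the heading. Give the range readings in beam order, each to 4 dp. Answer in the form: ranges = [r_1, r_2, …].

beam 1: φ=-135°, α=285°
  cosα=0.2588 sinα=-0.9659 | (2,5) | tMaxX 1.4682 tMaxY 0.3831 | tΔX 3.8637 tΔY 1.0353
    t=0.3831 [y] (2,4)
    t=1.4183 [y] (2,3)
    t=1.4682 [x] (3,3)
    t=2.4536 [y] (3,2)
    t=3.4889 [y] (3,1)
    t=4.5242 [y] (3,0) — stop
  → r_1 = 4.5242
beam 2: φ=-45°, α=15°
  cosα=0.9659 sinα=0.2588 | (2,5) | tMaxX 0.3934 tMaxY 2.4341 | tΔX 1.0353 tΔY 3.8637
    t=0.3934 [x] (3,5)
    t=1.4287 [x] (4,5)
    t=2.4341 [y] (4,6) — stop
  → r_2 = 2.4341
beam 3: φ=45°, α=105°
  cosα=-0.2588 sinα=0.9659 | (2,5) | tMaxX 2.3955 tMaxY 0.6522 | tΔX 3.8637 tΔY 1.0353
    t=0.6522 [y] (2,6) — stop
  → r_3 = 0.6522
beam 4: φ=135°, α=195°
  cosα=-0.9659 sinα=-0.2588 | (2,5) | tMaxX 0.6419 tMaxY 1.4296 | tΔX 1.0353 tΔY 3.8637
    t=0.6419 [x] (1,5)
    t=1.4296 [y] (1,4)
    t=1.6771 [x] (0,4) — stop
  → r_4 = 1.6771

ranges = [4.5242, 2.4341, 0.6522, 1.6771]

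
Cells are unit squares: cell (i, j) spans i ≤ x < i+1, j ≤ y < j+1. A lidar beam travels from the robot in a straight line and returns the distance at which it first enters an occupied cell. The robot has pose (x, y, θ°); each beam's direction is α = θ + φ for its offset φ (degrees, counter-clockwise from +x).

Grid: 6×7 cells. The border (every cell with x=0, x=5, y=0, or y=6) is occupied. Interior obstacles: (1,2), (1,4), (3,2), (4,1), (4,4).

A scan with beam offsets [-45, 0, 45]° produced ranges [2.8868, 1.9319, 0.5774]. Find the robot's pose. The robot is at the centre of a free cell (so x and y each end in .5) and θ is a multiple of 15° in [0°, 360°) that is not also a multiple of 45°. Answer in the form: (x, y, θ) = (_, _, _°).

The pose lattice has 15·16 = 240 candidates. Test each by forward raycasting.
  (2.5, 1.5, 330°): beam 1 = 0.5176 ≠ 2.8868 ✗
  (2.5, 2.5, 330°): beam 1 = 1.5529 ≠ 2.8868 ✗
  (2.5, 3.5, 165°): beam 1 = 1.0000 ≠ 2.8868 ✗
  (2.5, 3.5, 240°): beam 1 = 1.5529 ≠ 2.8868 ✗
  …
  (1.5, 5.5, 15°): r_1=2.8868, r_2=1.9319, r_3=0.5774 — all match ✓
Only this pose fits every beam.

(x, y, θ) = (1.5, 5.5, 15°)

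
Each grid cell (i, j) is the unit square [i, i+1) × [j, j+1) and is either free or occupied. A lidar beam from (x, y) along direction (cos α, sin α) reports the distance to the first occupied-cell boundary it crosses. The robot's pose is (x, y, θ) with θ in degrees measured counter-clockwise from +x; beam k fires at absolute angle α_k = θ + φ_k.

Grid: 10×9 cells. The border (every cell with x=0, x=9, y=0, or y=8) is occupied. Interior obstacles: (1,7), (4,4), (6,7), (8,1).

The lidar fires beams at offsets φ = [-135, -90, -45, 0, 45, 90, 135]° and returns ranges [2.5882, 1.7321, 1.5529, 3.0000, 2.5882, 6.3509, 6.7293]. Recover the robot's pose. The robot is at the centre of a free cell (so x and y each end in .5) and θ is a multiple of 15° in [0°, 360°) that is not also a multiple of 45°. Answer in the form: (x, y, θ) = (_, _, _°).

(x, y, θ) = (7.5, 4.5, 60°)

The pose lattice has 52·16 = 832 candidates. Test each by forward raycasting.
  (5.5, 2.5, 30°): beam 1 = 1.5529 ≠ 2.5882 ✗
  (5.5, 1.5, 285°): beam 1 = 5.1962 ≠ 2.5882 ✗
  (6.5, 5.5, 120°): beam 2 = 2.8868 ≠ 1.7321 ✗
  …
  (7.5, 4.5, 60°): r_1=2.5882, r_2=1.7321, r_3=1.5529, r_4=3.0000, r_5=2.5882, r_6=6.3509, r_7=6.7293 — all match ✓
Unique over the lattice → pose = (7.5, 4.5, 60°).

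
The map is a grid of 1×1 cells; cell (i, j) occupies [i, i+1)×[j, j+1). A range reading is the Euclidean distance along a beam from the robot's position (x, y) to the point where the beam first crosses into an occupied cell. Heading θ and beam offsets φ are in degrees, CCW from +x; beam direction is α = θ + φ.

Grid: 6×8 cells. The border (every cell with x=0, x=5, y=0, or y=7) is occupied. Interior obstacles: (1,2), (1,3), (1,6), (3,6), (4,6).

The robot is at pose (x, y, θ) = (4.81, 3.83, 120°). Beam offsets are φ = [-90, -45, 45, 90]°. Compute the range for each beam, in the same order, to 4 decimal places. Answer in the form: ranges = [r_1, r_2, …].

beam 1: φ=-90°, α=30°
  dir = (cos 30°, sin 30°) = (0.8660, 0.5000); from cell (4,3)
  next x-line at t=0.2194, next y-line at t=0.3400; Δt_x=1.1547, Δt_y=2.0000
    x: enter (5,3) at t=0.2194 ← occupied
  → r_1 = 0.2194
beam 2: φ=-45°, α=75°
  dir = (cos 75°, sin 75°) = (0.2588, 0.9659); from cell (4,3)
  next x-line at t=0.7341, next y-line at t=0.1760; Δt_x=3.8637, Δt_y=1.0353
    y: enter (4,4) at t=0.1760
    x: enter (5,4) at t=0.7341 ← occupied
  → r_2 = 0.7341
beam 3: φ=45°, α=165°
  dir = (cos 165°, sin 165°) = (-0.9659, 0.2588); from cell (4,3)
  next x-line at t=0.8386, next y-line at t=0.6568; Δt_x=1.0353, Δt_y=3.8637
    y: enter (4,4) at t=0.6568
    x: enter (3,4) at t=0.8386
    x: enter (2,4) at t=1.8738
    x: enter (1,4) at t=2.9091
    x: enter (0,4) at t=3.9444 ← occupied
  → r_3 = 3.9444
beam 4: φ=90°, α=210°
  dir = (cos 210°, sin 210°) = (-0.8660, -0.5000); from cell (4,3)
  next x-line at t=0.9353, next y-line at t=1.6600; Δt_x=1.1547, Δt_y=2.0000
    x: enter (3,3) at t=0.9353
    y: enter (3,2) at t=1.6600
    x: enter (2,2) at t=2.0900
    x: enter (1,2) at t=3.2447 ← occupied
  → r_4 = 3.2447

ranges = [0.2194, 0.7341, 3.9444, 3.2447]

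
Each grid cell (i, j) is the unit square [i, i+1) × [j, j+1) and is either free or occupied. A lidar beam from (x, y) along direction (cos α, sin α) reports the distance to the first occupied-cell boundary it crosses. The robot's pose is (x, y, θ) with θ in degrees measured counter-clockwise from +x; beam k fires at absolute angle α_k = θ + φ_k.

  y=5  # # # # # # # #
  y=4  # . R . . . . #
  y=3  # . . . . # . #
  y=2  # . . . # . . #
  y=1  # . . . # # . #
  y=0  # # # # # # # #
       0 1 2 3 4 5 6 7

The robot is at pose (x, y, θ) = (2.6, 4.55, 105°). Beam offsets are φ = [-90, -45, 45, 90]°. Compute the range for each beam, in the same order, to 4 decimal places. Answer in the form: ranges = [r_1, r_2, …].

beam 1: φ=-90°, α=15°
  d=(0.9659,0.2588)  start (2,4)  tX=0.4141 tY=1.7387  stride 1/|dx|=1.0353 1/|dy|=3.8637
    cross x-line → (3,4), t=0.4141
    cross x-line → (4,4), t=1.4494
    cross y-line → (4,5), t=1.7387 (wall)
  → r_1 = 1.7387
beam 2: φ=-45°, α=60°
  d=(0.5000,0.8660)  start (2,4)  tX=0.8000 tY=0.5196  stride 1/|dx|=2.0000 1/|dy|=1.1547
    cross y-line → (2,5), t=0.5196 (wall)
  → r_2 = 0.5196
beam 3: φ=45°, α=150°
  d=(-0.8660,0.5000)  start (2,4)  tX=0.6928 tY=0.9000  stride 1/|dx|=1.1547 1/|dy|=2.0000
    cross x-line → (1,4), t=0.6928
    cross y-line → (1,5), t=0.9000 (wall)
  → r_3 = 0.9000
beam 4: φ=90°, α=195°
  d=(-0.9659,-0.2588)  start (2,4)  tX=0.6212 tY=2.1250  stride 1/|dx|=1.0353 1/|dy|=3.8637
    cross x-line → (1,4), t=0.6212
    cross x-line → (0,4), t=1.6564 (wall)
  → r_4 = 1.6564

ranges = [1.7387, 0.5196, 0.9000, 1.6564]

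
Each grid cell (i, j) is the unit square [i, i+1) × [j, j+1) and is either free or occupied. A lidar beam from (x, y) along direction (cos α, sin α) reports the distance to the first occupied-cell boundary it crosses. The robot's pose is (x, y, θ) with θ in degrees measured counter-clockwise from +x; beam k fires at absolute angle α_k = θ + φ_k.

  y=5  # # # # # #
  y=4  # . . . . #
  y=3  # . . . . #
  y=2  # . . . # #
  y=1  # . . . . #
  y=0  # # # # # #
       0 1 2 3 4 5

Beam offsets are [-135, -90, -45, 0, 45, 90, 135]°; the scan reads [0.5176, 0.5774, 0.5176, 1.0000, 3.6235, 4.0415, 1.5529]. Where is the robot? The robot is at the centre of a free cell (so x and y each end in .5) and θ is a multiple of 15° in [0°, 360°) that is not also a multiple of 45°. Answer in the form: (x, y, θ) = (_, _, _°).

(x, y, θ) = (4.5, 4.5, 150°)

The pose lattice has 15·16 = 240 candidates. Test each by forward raycasting.
  (1.5, 3.5, 30°): beam 1 = 1.9319 ≠ 0.5176 ✗
  (2.5, 3.5, 300°): beam 1 = 1.5529 ≠ 0.5176 ✗
  (2.5, 1.5, 330°): beam 1 = 1.5529 ≠ 0.5176 ✗
  …
  (4.5, 4.5, 150°): r_1=0.5176, r_2=0.5774, r_3=0.5176, r_4=1.0000, r_5=3.6235, r_6=4.0415, r_7=1.5529 — all match ✓
Unique over the lattice → pose = (4.5, 4.5, 150°).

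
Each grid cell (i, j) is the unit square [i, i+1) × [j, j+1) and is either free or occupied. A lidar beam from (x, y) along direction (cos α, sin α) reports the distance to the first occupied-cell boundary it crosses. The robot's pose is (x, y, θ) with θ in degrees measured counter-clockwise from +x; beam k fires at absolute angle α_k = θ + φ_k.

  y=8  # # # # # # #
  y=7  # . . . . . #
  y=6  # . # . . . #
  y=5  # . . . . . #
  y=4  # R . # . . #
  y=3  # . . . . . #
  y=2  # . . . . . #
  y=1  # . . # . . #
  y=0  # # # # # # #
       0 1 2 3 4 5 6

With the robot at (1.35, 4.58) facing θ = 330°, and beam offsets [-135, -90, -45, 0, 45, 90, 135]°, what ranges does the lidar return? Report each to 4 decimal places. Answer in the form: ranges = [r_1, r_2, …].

ranges = [0.3623, 0.7000, 3.7063, 5.3694, 4.8140, 1.6397, 1.3523]

beam 1: φ=-135°, α=195°
  direction (-0.9659, -0.2588); cell (1,4); t to first gridline: x 0.3623, y 2.2409 (then +1.0353 / +3.8637)
    (0,4) via x @ 0.3623  # hit
  → r_1 = 0.3623
beam 2: φ=-90°, α=240°
  direction (-0.5000, -0.8660); cell (1,4); t to first gridline: x 0.7000, y 0.6697 (then +2.0000 / +1.1547)
    (1,3) via y @ 0.6697
    (0,3) via x @ 0.7000  # hit
  → r_2 = 0.7000
beam 3: φ=-45°, α=285°
  direction (0.2588, -0.9659); cell (1,4); t to first gridline: x 2.5114, y 0.6005 (then +3.8637 / +1.0353)
    (1,3) via y @ 0.6005
    (1,2) via y @ 1.6357
    (2,2) via x @ 2.5114
    (2,1) via y @ 2.6710
    (2,0) via y @ 3.7063  # hit
  → r_3 = 3.7063
beam 4: φ=0°, α=330°
  direction (0.8660, -0.5000); cell (1,4); t to first gridline: x 0.7506, y 1.1600 (then +1.1547 / +2.0000)
    (2,4) via x @ 0.7506
    (2,3) via y @ 1.1600
    (3,3) via x @ 1.9053
    (4,3) via x @ 3.0600
    (4,2) via y @ 3.1600
    (5,2) via x @ 4.2147
    (5,1) via y @ 5.1600
    (6,1) via x @ 5.3694  # hit
  → r_4 = 5.3694
beam 5: φ=45°, α=15°
  direction (0.9659, 0.2588); cell (1,4); t to first gridline: x 0.6729, y 1.6228 (then +1.0353 / +3.8637)
    (2,4) via x @ 0.6729
    (2,5) via y @ 1.6228
    (3,5) via x @ 1.7082
    (4,5) via x @ 2.7435
    (5,5) via x @ 3.7788
    (6,5) via x @ 4.8140  # hit
  → r_5 = 4.8140
beam 6: φ=90°, α=60°
  direction (0.5000, 0.8660); cell (1,4); t to first gridline: x 1.3000, y 0.4850 (then +2.0000 / +1.1547)
    (1,5) via y @ 0.4850
    (2,5) via x @ 1.3000
    (2,6) via y @ 1.6397  # hit
  → r_6 = 1.6397
beam 7: φ=135°, α=105°
  direction (-0.2588, 0.9659); cell (1,4); t to first gridline: x 1.3523, y 0.4348 (then +3.8637 / +1.0353)
    (1,5) via y @ 0.4348
    (0,5) via x @ 1.3523  # hit
  → r_7 = 1.3523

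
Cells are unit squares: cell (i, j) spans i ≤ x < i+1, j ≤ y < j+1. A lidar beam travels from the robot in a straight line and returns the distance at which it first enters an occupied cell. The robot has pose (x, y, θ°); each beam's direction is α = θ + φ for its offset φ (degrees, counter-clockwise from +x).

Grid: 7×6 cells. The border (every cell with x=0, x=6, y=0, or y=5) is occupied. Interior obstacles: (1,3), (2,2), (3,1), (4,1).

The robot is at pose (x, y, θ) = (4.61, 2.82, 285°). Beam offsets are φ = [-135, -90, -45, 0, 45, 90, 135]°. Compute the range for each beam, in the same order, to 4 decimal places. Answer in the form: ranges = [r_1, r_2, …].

ranges = [4.1685, 1.6668, 0.9469, 0.8489, 1.6050, 1.4390, 2.5172]

beam 1: φ=-135°, α=150°
  d=(-0.8660,0.5000)  start (4,2)  tX=0.7044 tY=0.3600  stride 1/|dx|=1.1547 1/|dy|=2.0000
    cross y-line → (4,3), t=0.3600
    cross x-line → (3,3), t=0.7044
    cross x-line → (2,3), t=1.8591
    cross y-line → (2,4), t=2.3600
    cross x-line → (1,4), t=3.0138
    cross x-line → (0,4), t=4.1685 (wall)
  → r_1 = 4.1685
beam 2: φ=-90°, α=195°
  d=(-0.9659,-0.2588)  start (4,2)  tX=0.6315 tY=3.1682  stride 1/|dx|=1.0353 1/|dy|=3.8637
    cross x-line → (3,2), t=0.6315
    cross x-line → (2,2), t=1.6668 (wall)
  → r_2 = 1.6668
beam 3: φ=-45°, α=240°
  d=(-0.5000,-0.8660)  start (4,2)  tX=1.2200 tY=0.9469  stride 1/|dx|=2.0000 1/|dy|=1.1547
    cross y-line → (4,1), t=0.9469 (wall)
  → r_3 = 0.9469
beam 4: φ=0°, α=285°
  d=(0.2588,-0.9659)  start (4,2)  tX=1.5068 tY=0.8489  stride 1/|dx|=3.8637 1/|dy|=1.0353
    cross y-line → (4,1), t=0.8489 (wall)
  → r_4 = 0.8489
beam 5: φ=45°, α=330°
  d=(0.8660,-0.5000)  start (4,2)  tX=0.4503 tY=1.6400  stride 1/|dx|=1.1547 1/|dy|=2.0000
    cross x-line → (5,2), t=0.4503
    cross x-line → (6,2), t=1.6050 (wall)
  → r_5 = 1.6050
beam 6: φ=90°, α=15°
  d=(0.9659,0.2588)  start (4,2)  tX=0.4038 tY=0.6955  stride 1/|dx|=1.0353 1/|dy|=3.8637
    cross x-line → (5,2), t=0.4038
    cross y-line → (5,3), t=0.6955
    cross x-line → (6,3), t=1.4390 (wall)
  → r_6 = 1.4390
beam 7: φ=135°, α=60°
  d=(0.5000,0.8660)  start (4,2)  tX=0.7800 tY=0.2078  stride 1/|dx|=2.0000 1/|dy|=1.1547
    cross y-line → (4,3), t=0.2078
    cross x-line → (5,3), t=0.7800
    cross y-line → (5,4), t=1.3625
    cross y-line → (5,5), t=2.5172 (wall)
  → r_7 = 2.5172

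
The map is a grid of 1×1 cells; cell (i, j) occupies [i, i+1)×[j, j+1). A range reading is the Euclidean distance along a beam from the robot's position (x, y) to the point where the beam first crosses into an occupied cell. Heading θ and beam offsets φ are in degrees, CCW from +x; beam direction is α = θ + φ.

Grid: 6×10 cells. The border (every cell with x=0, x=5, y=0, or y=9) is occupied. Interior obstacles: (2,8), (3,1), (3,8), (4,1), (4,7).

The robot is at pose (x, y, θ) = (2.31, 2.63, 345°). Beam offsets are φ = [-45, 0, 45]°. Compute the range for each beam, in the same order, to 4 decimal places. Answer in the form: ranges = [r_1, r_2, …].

beam 1: φ=-45°, α=300°
  dir = (cos 300°, sin 300°) = (0.5000, -0.8660); from cell (2,2)
  next x-line at t=1.3800, next y-line at t=0.7275; Δt_x=2.0000, Δt_y=1.1547
    y: enter (2,1) at t=0.7275
    x: enter (3,1) at t=1.3800 ← occupied
  → r_1 = 1.3800
beam 2: φ=0°, α=345°
  dir = (cos 345°, sin 345°) = (0.9659, -0.2588); from cell (2,2)
  next x-line at t=0.7143, next y-line at t=2.4341; Δt_x=1.0353, Δt_y=3.8637
    x: enter (3,2) at t=0.7143
    x: enter (4,2) at t=1.7496
    y: enter (4,1) at t=2.4341 ← occupied
  → r_2 = 2.4341
beam 3: φ=45°, α=30°
  dir = (cos 30°, sin 30°) = (0.8660, 0.5000); from cell (2,2)
  next x-line at t=0.7967, next y-line at t=0.7400; Δt_x=1.1547, Δt_y=2.0000
    y: enter (2,3) at t=0.7400
    x: enter (3,3) at t=0.7967
    x: enter (4,3) at t=1.9514
    y: enter (4,4) at t=2.7400
    x: enter (5,4) at t=3.1061 ← occupied
  → r_3 = 3.1061

ranges = [1.3800, 2.4341, 3.1061]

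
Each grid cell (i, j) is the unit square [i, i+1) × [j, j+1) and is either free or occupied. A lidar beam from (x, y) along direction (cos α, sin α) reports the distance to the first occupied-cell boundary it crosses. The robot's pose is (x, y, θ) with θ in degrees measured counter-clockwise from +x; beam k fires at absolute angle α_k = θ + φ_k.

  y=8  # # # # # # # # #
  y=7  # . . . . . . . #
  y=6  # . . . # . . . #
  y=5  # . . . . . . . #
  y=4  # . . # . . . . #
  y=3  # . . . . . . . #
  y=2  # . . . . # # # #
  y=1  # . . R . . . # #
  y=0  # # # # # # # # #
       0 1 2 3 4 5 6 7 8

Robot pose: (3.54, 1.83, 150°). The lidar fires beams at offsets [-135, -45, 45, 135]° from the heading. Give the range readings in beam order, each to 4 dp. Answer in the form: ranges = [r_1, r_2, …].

ranges = [1.5115, 6.3877, 2.6296, 0.8593]

beam 1: φ=-135°, α=15°
  dir = (cos 15°, sin 15°) = (0.9659, 0.2588); from cell (3,1)
  next x-line at t=0.4762, next y-line at t=0.6568; Δt_x=1.0353, Δt_y=3.8637
    x: enter (4,1) at t=0.4762
    y: enter (4,2) at t=0.6568
    x: enter (5,2) at t=1.5115 ← occupied
  → r_1 = 1.5115
beam 2: φ=-45°, α=105°
  dir = (cos 105°, sin 105°) = (-0.2588, 0.9659); from cell (3,1)
  next x-line at t=2.0864, next y-line at t=0.1760; Δt_x=3.8637, Δt_y=1.0353
    y: enter (3,2) at t=0.1760
    y: enter (3,3) at t=1.2113
    x: enter (2,3) at t=2.0864
    y: enter (2,4) at t=2.2465
    y: enter (2,5) at t=3.2818
    y: enter (2,6) at t=4.3171
    y: enter (2,7) at t=5.3524
    x: enter (1,7) at t=5.9501
    y: enter (1,8) at t=6.3877 ← occupied
  → r_2 = 6.3877
beam 3: φ=45°, α=195°
  dir = (cos 195°, sin 195°) = (-0.9659, -0.2588); from cell (3,1)
  next x-line at t=0.5590, next y-line at t=3.2069; Δt_x=1.0353, Δt_y=3.8637
    x: enter (2,1) at t=0.5590
    x: enter (1,1) at t=1.5943
    x: enter (0,1) at t=2.6296 ← occupied
  → r_3 = 2.6296
beam 4: φ=135°, α=285°
  dir = (cos 285°, sin 285°) = (0.2588, -0.9659); from cell (3,1)
  next x-line at t=1.7773, next y-line at t=0.8593; Δt_x=3.8637, Δt_y=1.0353
    y: enter (3,0) at t=0.8593 ← occupied
  → r_4 = 0.8593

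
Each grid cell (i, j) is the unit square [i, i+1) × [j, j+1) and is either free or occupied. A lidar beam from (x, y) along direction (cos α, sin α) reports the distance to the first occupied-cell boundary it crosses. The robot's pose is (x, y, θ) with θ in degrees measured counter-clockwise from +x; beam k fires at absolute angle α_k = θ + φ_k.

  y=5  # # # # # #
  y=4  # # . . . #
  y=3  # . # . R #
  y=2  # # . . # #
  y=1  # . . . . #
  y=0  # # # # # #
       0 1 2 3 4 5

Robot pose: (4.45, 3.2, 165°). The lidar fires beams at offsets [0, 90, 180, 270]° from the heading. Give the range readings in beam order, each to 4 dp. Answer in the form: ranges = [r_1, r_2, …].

ranges = [1.5012, 0.2071, 0.5694, 1.8635]

beam 1: φ=0°, α=165°
  dir = (cos 165°, sin 165°) = (-0.9659, 0.2588); from cell (4,3)
  next x-line at t=0.4659, next y-line at t=3.0910; Δt_x=1.0353, Δt_y=3.8637
    x: enter (3,3) at t=0.4659
    x: enter (2,3) at t=1.5012 ← occupied
  → r_1 = 1.5012
beam 2: φ=90°, α=255°
  dir = (cos 255°, sin 255°) = (-0.2588, -0.9659); from cell (4,3)
  next x-line at t=1.7387, next y-line at t=0.2071; Δt_x=3.8637, Δt_y=1.0353
    y: enter (4,2) at t=0.2071 ← occupied
  → r_2 = 0.2071
beam 3: φ=180°, α=345°
  dir = (cos 345°, sin 345°) = (0.9659, -0.2588); from cell (4,3)
  next x-line at t=0.5694, next y-line at t=0.7727; Δt_x=1.0353, Δt_y=3.8637
    x: enter (5,3) at t=0.5694 ← occupied
  → r_3 = 0.5694
beam 4: φ=270°, α=75°
  dir = (cos 75°, sin 75°) = (0.2588, 0.9659); from cell (4,3)
  next x-line at t=2.1250, next y-line at t=0.8282; Δt_x=3.8637, Δt_y=1.0353
    y: enter (4,4) at t=0.8282
    y: enter (4,5) at t=1.8635 ← occupied
  → r_4 = 1.8635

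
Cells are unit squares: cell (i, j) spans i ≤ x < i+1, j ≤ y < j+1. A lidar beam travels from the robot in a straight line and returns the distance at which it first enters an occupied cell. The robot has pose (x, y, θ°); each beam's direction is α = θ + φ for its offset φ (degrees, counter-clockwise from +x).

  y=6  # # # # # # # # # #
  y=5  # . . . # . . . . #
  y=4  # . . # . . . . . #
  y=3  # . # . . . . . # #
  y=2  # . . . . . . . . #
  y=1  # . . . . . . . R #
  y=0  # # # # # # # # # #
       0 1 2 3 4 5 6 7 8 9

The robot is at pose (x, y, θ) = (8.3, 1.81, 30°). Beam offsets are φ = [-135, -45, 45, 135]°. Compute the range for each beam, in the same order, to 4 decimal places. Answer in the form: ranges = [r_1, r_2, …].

beam 1: φ=-135°, α=255°
  direction (-0.2588, -0.9659); cell (8,1); t to first gridline: x 1.1591, y 0.8386 (then +3.8637 / +1.0353)
    (8,0) via y @ 0.8386  # hit
  → r_1 = 0.8386
beam 2: φ=-45°, α=345°
  direction (0.9659, -0.2588); cell (8,1); t to first gridline: x 0.7247, y 3.1296 (then +1.0353 / +3.8637)
    (9,1) via x @ 0.7247  # hit
  → r_2 = 0.7247
beam 3: φ=45°, α=75°
  direction (0.2588, 0.9659); cell (8,1); t to first gridline: x 2.7046, y 0.1967 (then +3.8637 / +1.0353)
    (8,2) via y @ 0.1967
    (8,3) via y @ 1.2320  # hit
  → r_3 = 1.2320
beam 4: φ=135°, α=165°
  direction (-0.9659, 0.2588); cell (8,1); t to first gridline: x 0.3106, y 0.7341 (then +1.0353 / +3.8637)
    (7,1) via x @ 0.3106
    (7,2) via y @ 0.7341
    (6,2) via x @ 1.3459
    (5,2) via x @ 2.3811
    (4,2) via x @ 3.4164
    (3,2) via x @ 4.4517
    (3,3) via y @ 4.5978
    (2,3) via x @ 5.4870  # hit
  → r_4 = 5.4870

ranges = [0.8386, 0.7247, 1.2320, 5.4870]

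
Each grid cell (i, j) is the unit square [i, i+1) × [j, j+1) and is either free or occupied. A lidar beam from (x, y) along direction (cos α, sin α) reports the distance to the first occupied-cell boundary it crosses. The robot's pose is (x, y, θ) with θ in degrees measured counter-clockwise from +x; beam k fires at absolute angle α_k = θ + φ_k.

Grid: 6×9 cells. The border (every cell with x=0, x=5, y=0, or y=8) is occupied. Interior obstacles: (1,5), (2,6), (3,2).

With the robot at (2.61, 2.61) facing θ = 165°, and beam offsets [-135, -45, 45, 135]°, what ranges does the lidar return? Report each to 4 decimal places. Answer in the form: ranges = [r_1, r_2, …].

ranges = [0.4503, 2.7597, 1.8591, 1.8591]

beam 1: φ=-135°, α=30°
  direction (0.8660, 0.5000); cell (2,2); t to first gridline: x 0.4503, y 0.7800 (then +1.1547 / +2.0000)
    (3,2) via x @ 0.4503  # hit
  → r_1 = 0.4503
beam 2: φ=-45°, α=120°
  direction (-0.5000, 0.8660); cell (2,2); t to first gridline: x 1.2200, y 0.4503 (then +2.0000 / +1.1547)
    (2,3) via y @ 0.4503
    (1,3) via x @ 1.2200
    (1,4) via y @ 1.6050
    (1,5) via y @ 2.7597  # hit
  → r_2 = 2.7597
beam 3: φ=45°, α=210°
  direction (-0.8660, -0.5000); cell (2,2); t to first gridline: x 0.7044, y 1.2200 (then +1.1547 / +2.0000)
    (1,2) via x @ 0.7044
    (1,1) via y @ 1.2200
    (0,1) via x @ 1.8591  # hit
  → r_3 = 1.8591
beam 4: φ=135°, α=300°
  direction (0.5000, -0.8660); cell (2,2); t to first gridline: x 0.7800, y 0.7044 (then +2.0000 / +1.1547)
    (2,1) via y @ 0.7044
    (3,1) via x @ 0.7800
    (3,0) via y @ 1.8591  # hit
  → r_4 = 1.8591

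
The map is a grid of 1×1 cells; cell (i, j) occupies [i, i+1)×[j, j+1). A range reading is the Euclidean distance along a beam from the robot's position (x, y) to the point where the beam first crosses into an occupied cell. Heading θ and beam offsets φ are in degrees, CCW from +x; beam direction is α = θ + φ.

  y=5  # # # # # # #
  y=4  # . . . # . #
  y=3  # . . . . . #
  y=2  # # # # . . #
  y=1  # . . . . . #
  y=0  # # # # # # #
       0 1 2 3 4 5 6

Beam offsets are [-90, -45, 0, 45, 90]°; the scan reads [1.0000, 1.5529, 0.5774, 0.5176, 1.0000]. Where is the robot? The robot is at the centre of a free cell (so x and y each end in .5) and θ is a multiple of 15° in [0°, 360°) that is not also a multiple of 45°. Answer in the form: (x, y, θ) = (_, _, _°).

The pose lattice has 16·16 = 256 candidates. Test each by forward raycasting.
  (5.5, 4.5, 30°): beam 2 = 0.5176 ≠ 1.5529 ✗
  (2.5, 3.5, 285°): beam 1 = 1.5529 ≠ 1.0000 ✗
  (1.5, 4.5, 240°): beam 1 = 0.5774 ≠ 1.0000 ✗
  (1.5, 4.5, 300°): beam 1 = 0.5774 ≠ 1.0000 ✗
  …
  (2.5, 1.5, 240°): r_1=1.0000, r_2=1.5529, r_3=0.5774, r_4=0.5176, r_5=1.0000 — all match ✓
Unique over the lattice → pose = (2.5, 1.5, 240°).

(x, y, θ) = (2.5, 1.5, 240°)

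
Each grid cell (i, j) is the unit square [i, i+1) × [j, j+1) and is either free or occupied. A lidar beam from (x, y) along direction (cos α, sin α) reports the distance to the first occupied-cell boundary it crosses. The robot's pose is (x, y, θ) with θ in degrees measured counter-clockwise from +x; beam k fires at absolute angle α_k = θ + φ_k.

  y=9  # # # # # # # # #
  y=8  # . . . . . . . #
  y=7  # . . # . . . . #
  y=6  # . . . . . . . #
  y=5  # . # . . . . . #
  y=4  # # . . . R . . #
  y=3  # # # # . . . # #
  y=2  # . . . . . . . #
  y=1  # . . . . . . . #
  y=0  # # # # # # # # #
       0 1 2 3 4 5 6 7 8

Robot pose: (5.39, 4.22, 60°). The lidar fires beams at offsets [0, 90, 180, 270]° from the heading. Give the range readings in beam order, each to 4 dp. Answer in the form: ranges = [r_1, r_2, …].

beam 1: φ=0°, α=60°
  cosα=0.5000 sinα=0.8660 | (5,4) | tMaxX 1.2200 tMaxY 0.9007 | tΔX 2.0000 tΔY 1.1547
    t=0.9007 [y] (5,5)
    t=1.2200 [x] (6,5)
    t=2.0554 [y] (6,6)
    t=3.2101 [y] (6,7)
    t=3.2200 [x] (7,7)
    t=4.3648 [y] (7,8)
    t=5.2200 [x] (8,8) — stop
  → r_1 = 5.2200
beam 2: φ=90°, α=150°
  cosα=-0.8660 sinα=0.5000 | (5,4) | tMaxX 0.4503 tMaxY 1.5600 | tΔX 1.1547 tΔY 2.0000
    t=0.4503 [x] (4,4)
    t=1.5600 [y] (4,5)
    t=1.6050 [x] (3,5)
    t=2.7597 [x] (2,5) — stop
  → r_2 = 2.7597
beam 3: φ=180°, α=240°
  cosα=-0.5000 sinα=-0.8660 | (5,4) | tMaxX 0.7800 tMaxY 0.2540 | tΔX 2.0000 tΔY 1.1547
    t=0.2540 [y] (5,3)
    t=0.7800 [x] (4,3)
    t=1.4087 [y] (4,2)
    t=2.5634 [y] (4,1)
    t=2.7800 [x] (3,1)
    t=3.7181 [y] (3,0) — stop
  → r_3 = 3.7181
beam 4: φ=270°, α=330°
  cosα=0.8660 sinα=-0.5000 | (5,4) | tMaxX 0.7044 tMaxY 0.4400 | tΔX 1.1547 tΔY 2.0000
    t=0.4400 [y] (5,3)
    t=0.7044 [x] (6,3)
    t=1.8591 [x] (7,3) — stop
  → r_4 = 1.8591

ranges = [5.2200, 2.7597, 3.7181, 1.8591]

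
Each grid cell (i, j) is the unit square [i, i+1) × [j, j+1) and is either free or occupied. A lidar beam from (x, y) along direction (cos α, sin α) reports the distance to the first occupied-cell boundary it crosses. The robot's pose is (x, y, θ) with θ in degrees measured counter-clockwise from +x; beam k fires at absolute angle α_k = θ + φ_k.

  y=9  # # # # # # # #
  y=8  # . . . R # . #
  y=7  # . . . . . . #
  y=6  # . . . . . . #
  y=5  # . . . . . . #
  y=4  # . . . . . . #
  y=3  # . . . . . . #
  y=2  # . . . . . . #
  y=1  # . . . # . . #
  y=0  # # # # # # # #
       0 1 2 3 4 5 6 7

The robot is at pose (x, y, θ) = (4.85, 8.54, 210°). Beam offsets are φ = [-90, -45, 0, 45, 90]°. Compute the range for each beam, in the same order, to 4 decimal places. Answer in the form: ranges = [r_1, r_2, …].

beam 1: φ=-90°, α=120°
  dir = (cos 120°, sin 120°) = (-0.5000, 0.8660); from cell (4,8)
  next x-line at t=1.7000, next y-line at t=0.5312; Δt_x=2.0000, Δt_y=1.1547
    y: enter (4,9) at t=0.5312 ← occupied
  → r_1 = 0.5312
beam 2: φ=-45°, α=165°
  dir = (cos 165°, sin 165°) = (-0.9659, 0.2588); from cell (4,8)
  next x-line at t=0.8800, next y-line at t=1.7773; Δt_x=1.0353, Δt_y=3.8637
    x: enter (3,8) at t=0.8800
    y: enter (3,9) at t=1.7773 ← occupied
  → r_2 = 1.7773
beam 3: φ=0°, α=210°
  dir = (cos 210°, sin 210°) = (-0.8660, -0.5000); from cell (4,8)
  next x-line at t=0.9815, next y-line at t=1.0800; Δt_x=1.1547, Δt_y=2.0000
    x: enter (3,8) at t=0.9815
    y: enter (3,7) at t=1.0800
    x: enter (2,7) at t=2.1362
    y: enter (2,6) at t=3.0800
    x: enter (1,6) at t=3.2909
    x: enter (0,6) at t=4.4456 ← occupied
  → r_3 = 4.4456
beam 4: φ=45°, α=255°
  dir = (cos 255°, sin 255°) = (-0.2588, -0.9659); from cell (4,8)
  next x-line at t=3.2841, next y-line at t=0.5590; Δt_x=3.8637, Δt_y=1.0353
    y: enter (4,7) at t=0.5590
    y: enter (4,6) at t=1.5943
    y: enter (4,5) at t=2.6296
    x: enter (3,5) at t=3.2841
    y: enter (3,4) at t=3.6649
    y: enter (3,3) at t=4.7002
    y: enter (3,2) at t=5.7354
    y: enter (3,1) at t=6.7707
    x: enter (2,1) at t=7.1479
    y: enter (2,0) at t=7.8060 ← occupied
  → r_4 = 7.8060
beam 5: φ=90°, α=300°
  dir = (cos 300°, sin 300°) = (0.5000, -0.8660); from cell (4,8)
  next x-line at t=0.3000, next y-line at t=0.6235; Δt_x=2.0000, Δt_y=1.1547
    x: enter (5,8) at t=0.3000 ← occupied
  → r_5 = 0.3000

ranges = [0.5312, 1.7773, 4.4456, 7.8060, 0.3000]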